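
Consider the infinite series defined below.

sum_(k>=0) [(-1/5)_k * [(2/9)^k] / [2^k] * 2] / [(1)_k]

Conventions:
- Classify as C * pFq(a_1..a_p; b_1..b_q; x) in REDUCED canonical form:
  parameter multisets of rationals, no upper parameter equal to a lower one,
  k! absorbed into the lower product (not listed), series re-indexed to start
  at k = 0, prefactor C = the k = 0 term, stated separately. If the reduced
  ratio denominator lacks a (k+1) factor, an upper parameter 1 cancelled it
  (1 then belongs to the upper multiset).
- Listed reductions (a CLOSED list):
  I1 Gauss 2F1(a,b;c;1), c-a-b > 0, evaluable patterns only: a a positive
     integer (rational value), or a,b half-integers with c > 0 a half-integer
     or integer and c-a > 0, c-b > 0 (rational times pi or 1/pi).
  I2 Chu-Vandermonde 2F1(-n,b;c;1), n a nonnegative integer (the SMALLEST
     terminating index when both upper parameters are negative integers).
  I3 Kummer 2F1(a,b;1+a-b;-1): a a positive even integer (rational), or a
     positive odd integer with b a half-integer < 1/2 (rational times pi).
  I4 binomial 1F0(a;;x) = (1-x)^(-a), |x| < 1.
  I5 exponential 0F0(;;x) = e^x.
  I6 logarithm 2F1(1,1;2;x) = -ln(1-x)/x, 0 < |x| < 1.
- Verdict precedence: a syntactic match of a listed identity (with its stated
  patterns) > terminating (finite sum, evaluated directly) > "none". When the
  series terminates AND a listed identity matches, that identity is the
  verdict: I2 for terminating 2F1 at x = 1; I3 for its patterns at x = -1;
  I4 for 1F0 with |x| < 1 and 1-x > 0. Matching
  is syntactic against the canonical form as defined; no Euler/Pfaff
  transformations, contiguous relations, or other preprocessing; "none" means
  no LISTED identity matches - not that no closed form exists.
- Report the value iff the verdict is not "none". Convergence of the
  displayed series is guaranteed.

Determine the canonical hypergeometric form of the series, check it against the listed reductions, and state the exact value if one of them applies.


Key observation: t_0 being 2, (1)_k (C = 2) is k! itself.
Step ratio: r(k) = (1/9) * (k-1/5) / [(k+1)] ; factor over Q: parameters, x = (1/9), and C = 2.

Canonical form: C = 2 times 1F0 with upper {-1/5}, lower {-}, x = 1/9. Verdict: this is the I4 binomial reduction (the 1F0 binomial series: exponent 1/5, x = 1/9). Hence: 2 * (8/9)^(1/5).


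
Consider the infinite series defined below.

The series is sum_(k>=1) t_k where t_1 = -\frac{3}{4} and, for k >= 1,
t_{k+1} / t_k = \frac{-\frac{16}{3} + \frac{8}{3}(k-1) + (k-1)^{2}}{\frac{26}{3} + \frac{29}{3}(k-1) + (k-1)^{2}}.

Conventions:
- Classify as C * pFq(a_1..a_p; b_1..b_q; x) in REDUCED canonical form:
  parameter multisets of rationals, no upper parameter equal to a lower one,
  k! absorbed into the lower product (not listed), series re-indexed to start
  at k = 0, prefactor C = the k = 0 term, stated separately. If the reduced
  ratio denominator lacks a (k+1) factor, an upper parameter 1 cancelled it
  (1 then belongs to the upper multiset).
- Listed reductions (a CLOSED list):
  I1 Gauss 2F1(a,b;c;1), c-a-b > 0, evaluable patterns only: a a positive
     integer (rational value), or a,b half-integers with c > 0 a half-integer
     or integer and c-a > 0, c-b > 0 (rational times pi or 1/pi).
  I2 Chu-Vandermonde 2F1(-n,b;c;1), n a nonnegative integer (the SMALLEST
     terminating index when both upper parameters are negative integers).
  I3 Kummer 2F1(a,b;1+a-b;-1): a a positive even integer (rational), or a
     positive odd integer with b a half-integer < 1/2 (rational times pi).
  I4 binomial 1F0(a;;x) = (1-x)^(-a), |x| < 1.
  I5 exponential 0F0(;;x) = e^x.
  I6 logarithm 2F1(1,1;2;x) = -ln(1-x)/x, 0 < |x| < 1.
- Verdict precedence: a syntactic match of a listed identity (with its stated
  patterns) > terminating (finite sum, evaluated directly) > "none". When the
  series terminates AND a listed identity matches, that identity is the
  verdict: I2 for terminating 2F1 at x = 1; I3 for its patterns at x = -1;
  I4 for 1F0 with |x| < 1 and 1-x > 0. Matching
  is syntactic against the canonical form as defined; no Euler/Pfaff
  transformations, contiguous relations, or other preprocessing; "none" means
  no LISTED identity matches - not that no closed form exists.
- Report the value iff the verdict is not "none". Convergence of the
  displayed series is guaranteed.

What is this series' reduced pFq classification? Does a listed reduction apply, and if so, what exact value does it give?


This is -\frac{3}{4} * 2F1(-\frac{4}{3}, 4; \frac{26}{3}; 1) in reduced canonical form. Verdict: Gauss (I1, integer-parameter pattern) matches (x = 1: the Gamma ratio telescopes since c-a-b = 6 > 0 and a = 4 in Z>0). Sum: -\frac{1955}{5832}.

The tell: t_0 being -\frac{3}{4}, factor the ratio over Q (prefactor -3/4): negated roots = parameters.
Step ratio: r(k) = 1 * (k-\frac{4}{3}) (k+4) / [(k+\frac{26}{3}) (k+1)] - rational in k, leading ratio 1; with t_0 = -\frac{3}{4}, classification follows.


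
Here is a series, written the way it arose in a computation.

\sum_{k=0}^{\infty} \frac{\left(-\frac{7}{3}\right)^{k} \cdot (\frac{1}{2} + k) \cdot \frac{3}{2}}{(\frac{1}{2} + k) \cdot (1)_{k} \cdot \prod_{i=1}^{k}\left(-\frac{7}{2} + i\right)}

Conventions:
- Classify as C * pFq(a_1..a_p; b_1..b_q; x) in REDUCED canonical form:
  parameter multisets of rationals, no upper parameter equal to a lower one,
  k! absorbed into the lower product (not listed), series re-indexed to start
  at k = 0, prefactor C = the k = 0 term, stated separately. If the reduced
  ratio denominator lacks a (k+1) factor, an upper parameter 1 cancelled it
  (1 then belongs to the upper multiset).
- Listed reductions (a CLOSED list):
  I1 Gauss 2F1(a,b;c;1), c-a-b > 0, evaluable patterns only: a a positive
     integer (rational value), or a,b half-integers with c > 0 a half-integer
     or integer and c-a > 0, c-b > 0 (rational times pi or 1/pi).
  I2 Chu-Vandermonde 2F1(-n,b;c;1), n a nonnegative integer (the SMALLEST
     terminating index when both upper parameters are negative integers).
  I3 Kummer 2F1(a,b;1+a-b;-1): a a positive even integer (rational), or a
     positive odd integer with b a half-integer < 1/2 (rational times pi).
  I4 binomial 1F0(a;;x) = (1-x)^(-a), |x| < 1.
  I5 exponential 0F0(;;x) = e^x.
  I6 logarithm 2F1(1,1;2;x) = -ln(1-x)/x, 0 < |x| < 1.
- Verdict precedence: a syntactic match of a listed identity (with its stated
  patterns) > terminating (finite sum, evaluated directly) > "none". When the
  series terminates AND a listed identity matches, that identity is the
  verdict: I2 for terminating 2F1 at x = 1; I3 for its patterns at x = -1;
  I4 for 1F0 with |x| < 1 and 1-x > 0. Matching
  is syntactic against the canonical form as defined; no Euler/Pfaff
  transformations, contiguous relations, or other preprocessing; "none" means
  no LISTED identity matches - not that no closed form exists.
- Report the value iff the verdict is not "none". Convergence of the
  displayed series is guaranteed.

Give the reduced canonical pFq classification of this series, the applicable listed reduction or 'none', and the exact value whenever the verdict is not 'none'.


This is \frac{3}{2} * 0F1(-; -\frac{5}{2}; -\frac{7}{3}) in reduced canonical form. Verdict: none - at argument -\frac{7}{3} the multisets {-} ; {-\frac{5}{2}} match no listed identity.

Key observation: from the first term \frac{3}{2}: the lower running product (C = 3/2, x = -7/3) is a rising factorial.
Adjacent-term ratio: r(k) = -\frac{7}{3} * 1 / [(k-\frac{5}{2}) (k+1)] - rational in k. x = -\frac{7}{3}; t_0 = \frac{3}{2}; negate the roots.


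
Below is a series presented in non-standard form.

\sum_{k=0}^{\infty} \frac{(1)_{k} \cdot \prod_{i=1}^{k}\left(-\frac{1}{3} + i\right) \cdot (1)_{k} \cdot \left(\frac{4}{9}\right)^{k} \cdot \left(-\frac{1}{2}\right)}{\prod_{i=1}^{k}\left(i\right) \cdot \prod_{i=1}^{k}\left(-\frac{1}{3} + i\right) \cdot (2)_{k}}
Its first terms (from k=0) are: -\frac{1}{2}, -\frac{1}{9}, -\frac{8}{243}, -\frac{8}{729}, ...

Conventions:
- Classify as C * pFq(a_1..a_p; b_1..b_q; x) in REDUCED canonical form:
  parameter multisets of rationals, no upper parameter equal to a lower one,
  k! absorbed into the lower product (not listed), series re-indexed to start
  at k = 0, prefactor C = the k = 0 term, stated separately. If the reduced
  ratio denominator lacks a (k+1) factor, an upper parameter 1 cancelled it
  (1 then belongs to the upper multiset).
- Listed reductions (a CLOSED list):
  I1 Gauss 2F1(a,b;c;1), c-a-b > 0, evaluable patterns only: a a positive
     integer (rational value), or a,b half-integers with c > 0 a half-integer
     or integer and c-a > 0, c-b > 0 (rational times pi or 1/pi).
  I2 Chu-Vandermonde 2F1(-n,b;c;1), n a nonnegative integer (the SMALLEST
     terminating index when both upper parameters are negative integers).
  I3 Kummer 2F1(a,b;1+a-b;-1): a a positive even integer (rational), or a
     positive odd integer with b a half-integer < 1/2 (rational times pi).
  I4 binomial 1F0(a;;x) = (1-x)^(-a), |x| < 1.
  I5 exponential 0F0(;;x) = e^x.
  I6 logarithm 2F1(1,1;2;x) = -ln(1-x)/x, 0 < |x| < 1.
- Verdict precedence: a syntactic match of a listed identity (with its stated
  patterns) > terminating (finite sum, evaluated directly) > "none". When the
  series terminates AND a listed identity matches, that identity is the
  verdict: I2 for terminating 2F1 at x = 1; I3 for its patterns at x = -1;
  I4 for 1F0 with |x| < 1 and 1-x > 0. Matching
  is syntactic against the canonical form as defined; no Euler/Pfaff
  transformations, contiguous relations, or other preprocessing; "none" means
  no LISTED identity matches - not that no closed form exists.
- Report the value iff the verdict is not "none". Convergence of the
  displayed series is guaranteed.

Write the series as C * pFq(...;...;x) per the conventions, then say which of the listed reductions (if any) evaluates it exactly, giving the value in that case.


Reduced: x = \frac{4}{9}, 2F1, upper = {1, 1}, lower = {2}, C = -\frac{1}{2}. Verdict: logarithm (I6) matches (the logarithm: parameters (1,1;2), x = \frac{4}{9}). Hence: \frac{9}{8} \cdot \ln\left(\frac{5}{9}\right).

Structural cue: t_0 being -\frac{1}{2}, the parameter 2/3 appears in both the upper and lower lists and cancels.
Step ratio: r(k) = \frac{4}{9} * (k+1) (k+1) / [(k+2) (k+1)] - rational in k, leading ratio \frac{4}{9}; with t_0 = -\frac{1}{2}, classification follows.


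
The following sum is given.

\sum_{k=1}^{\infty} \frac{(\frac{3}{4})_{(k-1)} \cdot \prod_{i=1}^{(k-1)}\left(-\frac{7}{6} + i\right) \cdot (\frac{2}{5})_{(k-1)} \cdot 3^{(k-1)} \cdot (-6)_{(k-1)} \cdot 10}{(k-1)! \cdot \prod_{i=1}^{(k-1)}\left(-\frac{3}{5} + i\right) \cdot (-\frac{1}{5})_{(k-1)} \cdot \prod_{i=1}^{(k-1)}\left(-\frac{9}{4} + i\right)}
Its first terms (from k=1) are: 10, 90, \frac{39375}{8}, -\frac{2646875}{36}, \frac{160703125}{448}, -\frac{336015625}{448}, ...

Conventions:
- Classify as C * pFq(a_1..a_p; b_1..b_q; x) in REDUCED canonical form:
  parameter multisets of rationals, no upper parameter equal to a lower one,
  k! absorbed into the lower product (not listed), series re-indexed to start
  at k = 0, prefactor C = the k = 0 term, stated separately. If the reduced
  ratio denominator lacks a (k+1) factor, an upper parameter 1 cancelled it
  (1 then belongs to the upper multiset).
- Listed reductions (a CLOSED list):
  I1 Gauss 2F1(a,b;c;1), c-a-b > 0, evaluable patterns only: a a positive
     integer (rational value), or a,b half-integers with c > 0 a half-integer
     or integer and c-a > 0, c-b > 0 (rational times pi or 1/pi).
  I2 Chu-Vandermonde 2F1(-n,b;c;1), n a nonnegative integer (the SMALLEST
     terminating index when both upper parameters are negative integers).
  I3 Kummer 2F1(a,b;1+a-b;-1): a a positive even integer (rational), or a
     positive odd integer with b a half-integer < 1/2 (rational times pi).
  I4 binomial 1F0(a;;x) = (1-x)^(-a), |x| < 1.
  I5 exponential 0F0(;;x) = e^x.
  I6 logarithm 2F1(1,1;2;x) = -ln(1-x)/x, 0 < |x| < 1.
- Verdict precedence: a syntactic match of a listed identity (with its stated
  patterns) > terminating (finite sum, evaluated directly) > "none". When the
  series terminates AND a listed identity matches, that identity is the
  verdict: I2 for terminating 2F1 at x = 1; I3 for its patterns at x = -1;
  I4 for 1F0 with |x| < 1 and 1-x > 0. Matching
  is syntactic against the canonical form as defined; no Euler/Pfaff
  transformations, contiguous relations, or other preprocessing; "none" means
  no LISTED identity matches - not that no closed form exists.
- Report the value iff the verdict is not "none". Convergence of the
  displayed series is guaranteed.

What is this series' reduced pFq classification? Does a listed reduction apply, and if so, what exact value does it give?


This is 10 * 3F2(-6, -\frac{1}{6}, \frac{3}{4}; -\frac{5}{4}, -\frac{1}{5}; 3) in reduced canonical form. Verdict: terminating - no listed pattern fits, but -6 in the upper list cuts the series at k = 6; direct evaluation. Its exact value is \frac{46137049075}{387072}.

The tell: with t_0 = 10, the lower running product (C = 10) is a rising factorial.
Ratio: r(k) = 3 * (k-6) (k-\frac{1}{6}) (k+\frac{3}{4}) / [(k-\frac{5}{4}) (k-\frac{1}{5}) (k+1)] ; factor over Q: parameters, x = 3, and C = 10.


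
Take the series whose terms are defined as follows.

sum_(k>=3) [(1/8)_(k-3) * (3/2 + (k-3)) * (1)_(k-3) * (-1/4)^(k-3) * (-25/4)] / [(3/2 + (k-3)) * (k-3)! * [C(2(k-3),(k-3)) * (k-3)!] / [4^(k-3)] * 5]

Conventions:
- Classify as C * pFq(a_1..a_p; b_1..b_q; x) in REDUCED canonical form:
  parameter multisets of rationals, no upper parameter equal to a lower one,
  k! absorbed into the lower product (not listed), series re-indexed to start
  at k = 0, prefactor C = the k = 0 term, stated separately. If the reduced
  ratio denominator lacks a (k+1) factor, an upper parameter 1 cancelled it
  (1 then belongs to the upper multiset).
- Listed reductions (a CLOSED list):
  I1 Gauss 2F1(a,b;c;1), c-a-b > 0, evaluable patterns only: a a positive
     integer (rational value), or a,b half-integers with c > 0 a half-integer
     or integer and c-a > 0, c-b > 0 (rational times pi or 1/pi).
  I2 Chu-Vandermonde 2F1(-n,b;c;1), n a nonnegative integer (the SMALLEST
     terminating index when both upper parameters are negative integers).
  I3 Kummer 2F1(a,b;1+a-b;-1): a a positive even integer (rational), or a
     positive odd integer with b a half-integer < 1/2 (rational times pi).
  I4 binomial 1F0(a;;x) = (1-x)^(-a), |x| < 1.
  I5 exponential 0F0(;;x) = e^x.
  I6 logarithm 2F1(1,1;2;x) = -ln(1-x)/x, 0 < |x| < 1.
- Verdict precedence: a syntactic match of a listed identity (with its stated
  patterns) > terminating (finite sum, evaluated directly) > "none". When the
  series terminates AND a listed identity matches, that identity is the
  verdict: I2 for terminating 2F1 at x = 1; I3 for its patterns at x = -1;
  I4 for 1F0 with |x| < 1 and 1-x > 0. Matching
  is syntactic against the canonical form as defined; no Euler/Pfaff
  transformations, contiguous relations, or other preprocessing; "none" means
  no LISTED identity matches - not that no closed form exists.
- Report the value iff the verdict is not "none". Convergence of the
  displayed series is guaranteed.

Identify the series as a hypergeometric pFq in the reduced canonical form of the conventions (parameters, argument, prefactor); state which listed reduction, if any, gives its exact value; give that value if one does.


Structural cue: from the first term -5/4: the factor k + 3/2 cancels (top and bottom), leaving C = -5/4.
Consecutive-term ratio: r(k) = (-1/4) * (k+1/8) (k+1) / [(k+1/2) (k+1)] - rational; roots negated = parameters, x = (-1/4), C = -5/4.

The series (x = -1/4) is 2F1: upper {1/8, 1}, lower {1/2}, prefactor -5/4. Verdict: none here - no I1-I6 shape fits x = -1/4 with lower {1/2}.


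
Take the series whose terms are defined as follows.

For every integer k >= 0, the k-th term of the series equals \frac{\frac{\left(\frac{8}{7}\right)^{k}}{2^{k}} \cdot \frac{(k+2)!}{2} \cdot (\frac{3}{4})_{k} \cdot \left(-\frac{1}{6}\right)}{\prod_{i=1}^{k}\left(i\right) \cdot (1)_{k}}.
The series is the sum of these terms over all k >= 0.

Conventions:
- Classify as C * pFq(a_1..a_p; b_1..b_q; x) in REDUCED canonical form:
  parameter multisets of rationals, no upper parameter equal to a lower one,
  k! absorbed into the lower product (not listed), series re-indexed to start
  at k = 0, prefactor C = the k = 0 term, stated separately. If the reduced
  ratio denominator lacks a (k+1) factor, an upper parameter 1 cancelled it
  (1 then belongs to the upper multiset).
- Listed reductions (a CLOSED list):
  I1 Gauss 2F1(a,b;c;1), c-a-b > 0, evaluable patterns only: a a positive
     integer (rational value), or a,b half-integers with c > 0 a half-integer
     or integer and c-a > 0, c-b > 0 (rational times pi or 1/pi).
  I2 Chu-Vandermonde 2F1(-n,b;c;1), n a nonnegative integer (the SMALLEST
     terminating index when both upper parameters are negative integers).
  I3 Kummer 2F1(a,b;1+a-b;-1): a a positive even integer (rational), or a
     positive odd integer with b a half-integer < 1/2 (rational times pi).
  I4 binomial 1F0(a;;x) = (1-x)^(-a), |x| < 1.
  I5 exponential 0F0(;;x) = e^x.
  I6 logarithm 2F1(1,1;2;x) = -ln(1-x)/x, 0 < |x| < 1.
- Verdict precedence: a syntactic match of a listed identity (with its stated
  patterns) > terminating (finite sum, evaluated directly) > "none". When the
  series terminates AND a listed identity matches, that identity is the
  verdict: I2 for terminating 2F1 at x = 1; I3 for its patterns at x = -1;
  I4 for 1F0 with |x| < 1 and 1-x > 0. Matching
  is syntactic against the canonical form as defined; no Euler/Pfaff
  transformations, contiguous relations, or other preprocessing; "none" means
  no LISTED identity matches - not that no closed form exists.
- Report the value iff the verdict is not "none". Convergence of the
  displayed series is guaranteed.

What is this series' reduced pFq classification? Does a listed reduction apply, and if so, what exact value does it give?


Key observation: from the first term -\frac{1}{6}: the product of the first k integers (C = -1/6) is k!.
Step ratio: r(k) = \frac{4}{7} * (k+\frac{3}{4}) (k+3) / [(k+1) (k+1)] ; factor over Q: parameters, x = \frac{4}{7}, and C = -\frac{1}{6}.

With C = -\frac{1}{6}: the canonical form is 2F1(\frac{3}{4}, 3; 1; \frac{4}{7}). Verdict: no listed reduction: x = \frac{4}{7} and upper {\frac{3}{4}, 3} fail every I1-I6 pattern.


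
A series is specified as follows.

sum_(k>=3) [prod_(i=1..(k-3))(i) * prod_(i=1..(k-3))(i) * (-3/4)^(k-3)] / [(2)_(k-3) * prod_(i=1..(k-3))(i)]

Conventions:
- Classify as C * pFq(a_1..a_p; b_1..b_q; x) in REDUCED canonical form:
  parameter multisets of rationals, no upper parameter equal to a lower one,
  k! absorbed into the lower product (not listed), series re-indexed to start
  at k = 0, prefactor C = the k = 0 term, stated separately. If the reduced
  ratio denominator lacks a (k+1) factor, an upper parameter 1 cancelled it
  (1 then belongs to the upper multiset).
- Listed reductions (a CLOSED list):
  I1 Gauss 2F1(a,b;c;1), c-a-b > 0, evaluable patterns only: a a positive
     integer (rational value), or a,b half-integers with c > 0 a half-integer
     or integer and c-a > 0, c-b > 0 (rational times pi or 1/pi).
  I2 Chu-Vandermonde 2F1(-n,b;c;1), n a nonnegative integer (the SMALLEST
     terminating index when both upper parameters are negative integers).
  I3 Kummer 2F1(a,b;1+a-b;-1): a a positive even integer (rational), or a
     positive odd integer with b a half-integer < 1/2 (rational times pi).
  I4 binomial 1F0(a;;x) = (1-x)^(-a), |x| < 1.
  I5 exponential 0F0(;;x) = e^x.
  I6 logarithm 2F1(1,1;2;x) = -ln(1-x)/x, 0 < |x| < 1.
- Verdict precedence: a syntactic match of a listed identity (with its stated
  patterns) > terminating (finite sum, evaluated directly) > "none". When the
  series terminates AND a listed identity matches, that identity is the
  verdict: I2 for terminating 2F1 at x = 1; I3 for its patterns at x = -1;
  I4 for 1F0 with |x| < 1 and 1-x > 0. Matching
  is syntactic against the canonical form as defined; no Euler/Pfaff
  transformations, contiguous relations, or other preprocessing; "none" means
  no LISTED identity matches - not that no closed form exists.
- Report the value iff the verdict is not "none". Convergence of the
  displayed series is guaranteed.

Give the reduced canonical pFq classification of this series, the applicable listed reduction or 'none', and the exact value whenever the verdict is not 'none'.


Key step: from the first term 1: the running product (C = 1, x = -3/4) telescopes to a rising factorial.
Step ratio: r(k) = (-3/4) * (k+1) (k+1) / [(k+2) (k+1)] - rational; roots negated = parameters, x = (-3/4), C = 1.

Reduced: x = -3/4, 2F1, upper = {1, 1}, lower = {2}, C = 1. Verdict (x = -3/4): the I6 logarithm reduction applies (the logarithm: parameters (1,1;2), x = -3/4). Sum: (4/3) * ln(7/4).


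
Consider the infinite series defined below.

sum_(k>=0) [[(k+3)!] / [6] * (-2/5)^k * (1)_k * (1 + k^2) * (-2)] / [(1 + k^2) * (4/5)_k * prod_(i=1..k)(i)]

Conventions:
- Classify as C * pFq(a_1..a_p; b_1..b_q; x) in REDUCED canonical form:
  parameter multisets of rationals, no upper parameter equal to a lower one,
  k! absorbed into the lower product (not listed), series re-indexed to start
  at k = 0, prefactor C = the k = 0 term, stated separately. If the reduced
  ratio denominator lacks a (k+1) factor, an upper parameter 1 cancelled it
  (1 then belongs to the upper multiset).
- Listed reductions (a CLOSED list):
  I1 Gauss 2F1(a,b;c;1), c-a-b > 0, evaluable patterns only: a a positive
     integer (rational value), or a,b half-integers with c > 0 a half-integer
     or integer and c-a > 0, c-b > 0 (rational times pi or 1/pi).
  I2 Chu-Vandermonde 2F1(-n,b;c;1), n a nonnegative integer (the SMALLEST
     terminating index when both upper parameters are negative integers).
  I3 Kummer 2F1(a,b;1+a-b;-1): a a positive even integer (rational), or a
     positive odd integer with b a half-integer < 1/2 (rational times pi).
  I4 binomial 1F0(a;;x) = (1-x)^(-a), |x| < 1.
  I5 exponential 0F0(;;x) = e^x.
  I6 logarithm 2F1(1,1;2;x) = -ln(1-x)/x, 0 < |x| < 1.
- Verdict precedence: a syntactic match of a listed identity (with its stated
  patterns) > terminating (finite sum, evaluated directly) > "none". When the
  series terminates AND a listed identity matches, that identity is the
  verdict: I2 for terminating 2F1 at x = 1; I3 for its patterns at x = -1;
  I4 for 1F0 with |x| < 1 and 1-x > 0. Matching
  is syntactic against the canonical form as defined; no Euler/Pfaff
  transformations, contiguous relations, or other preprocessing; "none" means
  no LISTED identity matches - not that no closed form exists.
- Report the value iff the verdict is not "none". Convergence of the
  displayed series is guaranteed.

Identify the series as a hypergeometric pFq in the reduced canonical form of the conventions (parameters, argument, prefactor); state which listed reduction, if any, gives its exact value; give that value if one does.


Classification (C = -2): 2F1 with upper {1, 4}, lower {4/5}, argument x = -2/5. Verdict: none - this 2F1 at x = -2/5 matches no listed pattern, and upper {1, 4} holds no stopper.

Key step: from the first term -2: the product of the first k integers (C = -2, x = -2/5) is k!.
Ratio: r(k) = (-2/5) * (k+1) (k+4) / [(k+4/5) (k+1)] - rational in k, leading ratio (-2/5); with t_0 = -2, classification follows.


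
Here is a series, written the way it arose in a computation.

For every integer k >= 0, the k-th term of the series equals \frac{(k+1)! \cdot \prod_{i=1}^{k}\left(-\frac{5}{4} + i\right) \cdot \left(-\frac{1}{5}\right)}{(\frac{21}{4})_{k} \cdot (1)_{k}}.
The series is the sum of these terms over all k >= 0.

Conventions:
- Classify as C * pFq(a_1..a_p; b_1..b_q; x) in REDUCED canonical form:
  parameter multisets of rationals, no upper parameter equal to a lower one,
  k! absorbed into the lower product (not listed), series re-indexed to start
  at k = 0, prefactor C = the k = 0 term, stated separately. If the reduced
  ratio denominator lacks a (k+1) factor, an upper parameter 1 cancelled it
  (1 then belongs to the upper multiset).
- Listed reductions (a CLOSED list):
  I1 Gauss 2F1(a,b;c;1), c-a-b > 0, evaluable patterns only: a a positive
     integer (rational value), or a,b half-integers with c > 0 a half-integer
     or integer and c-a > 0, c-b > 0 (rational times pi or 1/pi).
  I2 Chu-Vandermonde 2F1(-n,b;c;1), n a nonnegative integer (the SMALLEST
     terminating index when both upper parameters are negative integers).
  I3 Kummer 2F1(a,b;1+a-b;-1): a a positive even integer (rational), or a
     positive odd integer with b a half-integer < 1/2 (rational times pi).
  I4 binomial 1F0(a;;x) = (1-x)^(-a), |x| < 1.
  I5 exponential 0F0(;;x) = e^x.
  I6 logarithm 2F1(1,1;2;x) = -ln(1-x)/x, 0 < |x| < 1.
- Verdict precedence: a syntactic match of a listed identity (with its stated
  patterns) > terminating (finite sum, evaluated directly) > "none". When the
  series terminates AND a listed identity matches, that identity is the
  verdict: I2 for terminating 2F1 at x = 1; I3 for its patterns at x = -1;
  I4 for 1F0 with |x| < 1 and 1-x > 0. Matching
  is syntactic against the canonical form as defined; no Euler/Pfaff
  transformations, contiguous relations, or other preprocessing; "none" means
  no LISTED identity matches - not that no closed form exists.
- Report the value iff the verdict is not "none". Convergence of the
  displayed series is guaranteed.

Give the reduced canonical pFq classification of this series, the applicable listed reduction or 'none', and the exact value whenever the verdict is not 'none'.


Prefactor -\frac{1}{5}, argument 1: 2F1 with upper {-\frac{1}{4}, 2} over lower {\frac{21}{4}}. Verdict at x = 1: Gauss (I1, integer-parameter pattern) matches (x = 1: the Gamma ratio telescopes since c-a-b = 7/2 > 0 and a = 2 in Z>0). Hence: -\frac{221}{1260}.

The tell: t_0 = -\frac{1}{5} here, and (1)_k (prefactor -1/5) is k! itself.
Consecutive-term ratio: r(k) = 1 * (k-\frac{1}{4}) (k+2) / [(k+\frac{21}{4}) (k+1)] ; factor over Q: parameters, x = 1, and C = -\frac{1}{5}.


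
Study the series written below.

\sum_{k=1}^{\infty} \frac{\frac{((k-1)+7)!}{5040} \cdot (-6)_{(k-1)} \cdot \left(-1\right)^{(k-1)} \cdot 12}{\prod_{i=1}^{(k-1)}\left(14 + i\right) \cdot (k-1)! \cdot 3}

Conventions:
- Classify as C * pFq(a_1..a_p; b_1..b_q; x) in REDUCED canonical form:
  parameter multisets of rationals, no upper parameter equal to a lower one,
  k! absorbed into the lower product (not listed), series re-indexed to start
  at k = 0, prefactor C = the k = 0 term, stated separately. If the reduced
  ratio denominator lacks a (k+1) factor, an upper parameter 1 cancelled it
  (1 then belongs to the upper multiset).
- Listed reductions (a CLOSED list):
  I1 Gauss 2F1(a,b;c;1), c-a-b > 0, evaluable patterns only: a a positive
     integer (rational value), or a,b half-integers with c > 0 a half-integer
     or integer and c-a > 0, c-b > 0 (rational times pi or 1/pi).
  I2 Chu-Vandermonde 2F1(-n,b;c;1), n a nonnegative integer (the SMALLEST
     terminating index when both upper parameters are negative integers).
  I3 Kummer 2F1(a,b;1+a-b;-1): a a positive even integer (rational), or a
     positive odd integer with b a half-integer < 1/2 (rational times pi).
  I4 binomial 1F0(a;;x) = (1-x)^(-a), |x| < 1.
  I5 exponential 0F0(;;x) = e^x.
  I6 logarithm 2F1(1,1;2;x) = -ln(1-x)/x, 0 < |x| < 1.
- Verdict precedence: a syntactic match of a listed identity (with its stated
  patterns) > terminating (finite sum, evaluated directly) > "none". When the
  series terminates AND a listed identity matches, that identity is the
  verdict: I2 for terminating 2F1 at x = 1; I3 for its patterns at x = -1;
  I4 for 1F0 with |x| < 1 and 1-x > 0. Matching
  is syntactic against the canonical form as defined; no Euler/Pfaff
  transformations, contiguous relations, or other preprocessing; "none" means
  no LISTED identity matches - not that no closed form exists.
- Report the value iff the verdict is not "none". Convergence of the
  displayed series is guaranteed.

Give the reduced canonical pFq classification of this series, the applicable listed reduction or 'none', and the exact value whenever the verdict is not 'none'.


With C = 4: the canonical form is 2F1(-6, 8; 15; -1). Verdict (x = -1): Kummer (I3) applies (x = -1; c = 15 equals 1+a-b for upper {-6, 8}: listed pattern). Hence: \frac{286}{5}.

The tell: x = -1 and the constant factors (C = 4) combine into one prefactor.
Ratio: r(k) = -1 * (k-6) (k+8) / [(k+15) (k+1)] - poly over poly, x = -1 from leading terms; C = 4 at k = 0.


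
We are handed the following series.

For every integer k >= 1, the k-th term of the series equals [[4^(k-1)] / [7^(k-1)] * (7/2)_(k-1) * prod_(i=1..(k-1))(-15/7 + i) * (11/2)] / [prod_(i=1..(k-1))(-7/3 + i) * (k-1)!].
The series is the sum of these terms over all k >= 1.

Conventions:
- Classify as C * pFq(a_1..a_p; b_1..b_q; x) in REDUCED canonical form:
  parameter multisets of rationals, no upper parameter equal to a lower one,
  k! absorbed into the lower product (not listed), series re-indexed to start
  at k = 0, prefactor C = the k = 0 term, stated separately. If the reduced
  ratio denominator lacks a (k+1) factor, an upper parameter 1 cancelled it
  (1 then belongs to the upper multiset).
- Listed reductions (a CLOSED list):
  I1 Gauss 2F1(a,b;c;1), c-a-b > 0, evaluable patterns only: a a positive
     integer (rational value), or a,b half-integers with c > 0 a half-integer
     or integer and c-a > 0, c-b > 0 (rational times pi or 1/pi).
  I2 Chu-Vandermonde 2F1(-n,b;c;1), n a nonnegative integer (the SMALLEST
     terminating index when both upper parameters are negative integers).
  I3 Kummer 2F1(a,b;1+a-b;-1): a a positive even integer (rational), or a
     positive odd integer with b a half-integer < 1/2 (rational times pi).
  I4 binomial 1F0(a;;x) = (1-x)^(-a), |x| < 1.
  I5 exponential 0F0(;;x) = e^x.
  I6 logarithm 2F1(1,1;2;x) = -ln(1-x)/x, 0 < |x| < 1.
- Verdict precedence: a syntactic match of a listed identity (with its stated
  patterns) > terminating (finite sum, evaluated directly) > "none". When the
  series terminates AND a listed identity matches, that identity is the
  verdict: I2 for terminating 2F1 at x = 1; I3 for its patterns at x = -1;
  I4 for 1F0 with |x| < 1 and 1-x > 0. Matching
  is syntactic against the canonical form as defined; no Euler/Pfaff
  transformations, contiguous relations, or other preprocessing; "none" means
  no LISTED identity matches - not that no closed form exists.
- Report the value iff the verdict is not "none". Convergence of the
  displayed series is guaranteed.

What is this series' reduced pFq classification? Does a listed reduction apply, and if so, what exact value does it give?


At argument 4/7: a 2F1 with upper {-8/7, 7/2}, lower {-4/3}, scaled by C = 11/2. Verdict: none here - no I1-I6 shape fits x = 4/7 with lower {-4/3}.

Key observation: from the first term 11/2: the lower running product (C = 11/2) is a rising factorial.
Step ratio: r(k) = (4/7) * (k-8/7) (k+7/2) / [(k-4/3) (k+1)] - rational; roots negated = parameters, x = (4/7), C = 11/2.


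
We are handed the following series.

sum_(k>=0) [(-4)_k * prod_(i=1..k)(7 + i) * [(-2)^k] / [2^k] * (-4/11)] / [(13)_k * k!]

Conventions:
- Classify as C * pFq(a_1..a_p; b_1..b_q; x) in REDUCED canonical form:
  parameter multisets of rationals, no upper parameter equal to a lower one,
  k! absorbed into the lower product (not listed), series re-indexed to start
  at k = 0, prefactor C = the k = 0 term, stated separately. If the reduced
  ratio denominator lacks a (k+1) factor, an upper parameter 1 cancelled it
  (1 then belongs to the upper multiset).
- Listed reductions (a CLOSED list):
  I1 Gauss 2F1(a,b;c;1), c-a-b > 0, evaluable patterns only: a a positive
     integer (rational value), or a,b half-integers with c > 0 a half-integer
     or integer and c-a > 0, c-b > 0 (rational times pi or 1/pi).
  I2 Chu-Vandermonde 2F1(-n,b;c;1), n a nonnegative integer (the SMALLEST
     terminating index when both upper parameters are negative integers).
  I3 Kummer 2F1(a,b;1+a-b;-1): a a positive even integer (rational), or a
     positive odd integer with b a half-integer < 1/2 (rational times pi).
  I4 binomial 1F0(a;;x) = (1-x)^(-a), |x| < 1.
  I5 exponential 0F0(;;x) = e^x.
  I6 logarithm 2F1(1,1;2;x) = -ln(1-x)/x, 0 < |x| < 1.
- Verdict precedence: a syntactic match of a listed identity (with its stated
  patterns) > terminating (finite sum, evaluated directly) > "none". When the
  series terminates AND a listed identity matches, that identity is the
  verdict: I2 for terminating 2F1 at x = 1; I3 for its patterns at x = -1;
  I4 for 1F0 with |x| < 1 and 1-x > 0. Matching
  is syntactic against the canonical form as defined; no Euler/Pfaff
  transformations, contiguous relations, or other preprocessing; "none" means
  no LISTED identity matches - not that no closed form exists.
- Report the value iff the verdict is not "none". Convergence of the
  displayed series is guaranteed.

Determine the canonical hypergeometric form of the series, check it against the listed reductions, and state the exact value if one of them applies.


Reduced: x = -1, 2F1, upper = {-4, 8}, lower = {13}, C = -4/11. Verdict: the Kummer evaluation I3 applies (x = -1; c = 13 equals 1+a-b for upper {-4, 8}: listed pattern). Sum: -18/7.

Key observation: x = (-1) and the running product (C = -4/11, x = -1) telescopes to a rising factorial.
Step ratio: r(k) = (-1) * (k-4) (k+8) / [(k+13) (k+1)] - rational in k. x = (-1); t_0 = -4/11; negate the roots.


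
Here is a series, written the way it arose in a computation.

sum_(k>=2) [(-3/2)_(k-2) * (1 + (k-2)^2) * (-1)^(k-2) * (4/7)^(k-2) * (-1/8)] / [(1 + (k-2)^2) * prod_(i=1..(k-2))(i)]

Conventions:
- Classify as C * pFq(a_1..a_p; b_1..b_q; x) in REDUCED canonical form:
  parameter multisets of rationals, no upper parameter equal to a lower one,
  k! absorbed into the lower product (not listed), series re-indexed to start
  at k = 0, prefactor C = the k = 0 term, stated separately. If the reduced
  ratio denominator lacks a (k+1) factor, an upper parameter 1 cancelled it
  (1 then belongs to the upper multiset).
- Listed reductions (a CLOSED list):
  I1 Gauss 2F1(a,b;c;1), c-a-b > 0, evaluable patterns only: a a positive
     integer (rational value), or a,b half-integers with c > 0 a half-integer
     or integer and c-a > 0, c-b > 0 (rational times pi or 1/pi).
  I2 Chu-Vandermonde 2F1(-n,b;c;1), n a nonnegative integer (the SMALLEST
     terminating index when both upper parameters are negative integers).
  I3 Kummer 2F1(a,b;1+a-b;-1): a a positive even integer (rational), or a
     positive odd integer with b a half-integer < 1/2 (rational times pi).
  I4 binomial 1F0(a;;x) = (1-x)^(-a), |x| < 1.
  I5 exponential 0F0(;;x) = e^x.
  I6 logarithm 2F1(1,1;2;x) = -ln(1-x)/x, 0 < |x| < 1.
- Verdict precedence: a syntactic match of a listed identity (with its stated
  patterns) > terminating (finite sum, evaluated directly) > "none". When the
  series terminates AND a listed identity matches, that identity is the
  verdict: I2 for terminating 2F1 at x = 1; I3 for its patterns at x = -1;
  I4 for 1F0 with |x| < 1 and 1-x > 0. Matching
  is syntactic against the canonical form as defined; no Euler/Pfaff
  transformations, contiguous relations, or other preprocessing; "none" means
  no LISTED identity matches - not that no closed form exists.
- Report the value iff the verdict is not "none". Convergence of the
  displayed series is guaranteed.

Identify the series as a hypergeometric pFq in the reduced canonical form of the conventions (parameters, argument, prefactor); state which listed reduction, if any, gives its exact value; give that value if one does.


At argument -4/7: a 1F0 with upper {-3/2}, lower {-}, scaled by C = -1/8. Verdict: the binomial series (I4) fires (the 1F0 binomial series: exponent 3/2, x = -4/7). Value: (-1/8) * (11/7)^(3/2).

Structural cue: from the first term -1/8: the factor k^2 + 1 cancels (top and bottom), leaving C = -1/8, x = -4/7.
Consecutive-term ratio: r(k) = (-4/7) * (k-3/2) / [(k+1)] - poly over poly, x = (-4/7) from leading terms; C = -1/8 at k = 0.


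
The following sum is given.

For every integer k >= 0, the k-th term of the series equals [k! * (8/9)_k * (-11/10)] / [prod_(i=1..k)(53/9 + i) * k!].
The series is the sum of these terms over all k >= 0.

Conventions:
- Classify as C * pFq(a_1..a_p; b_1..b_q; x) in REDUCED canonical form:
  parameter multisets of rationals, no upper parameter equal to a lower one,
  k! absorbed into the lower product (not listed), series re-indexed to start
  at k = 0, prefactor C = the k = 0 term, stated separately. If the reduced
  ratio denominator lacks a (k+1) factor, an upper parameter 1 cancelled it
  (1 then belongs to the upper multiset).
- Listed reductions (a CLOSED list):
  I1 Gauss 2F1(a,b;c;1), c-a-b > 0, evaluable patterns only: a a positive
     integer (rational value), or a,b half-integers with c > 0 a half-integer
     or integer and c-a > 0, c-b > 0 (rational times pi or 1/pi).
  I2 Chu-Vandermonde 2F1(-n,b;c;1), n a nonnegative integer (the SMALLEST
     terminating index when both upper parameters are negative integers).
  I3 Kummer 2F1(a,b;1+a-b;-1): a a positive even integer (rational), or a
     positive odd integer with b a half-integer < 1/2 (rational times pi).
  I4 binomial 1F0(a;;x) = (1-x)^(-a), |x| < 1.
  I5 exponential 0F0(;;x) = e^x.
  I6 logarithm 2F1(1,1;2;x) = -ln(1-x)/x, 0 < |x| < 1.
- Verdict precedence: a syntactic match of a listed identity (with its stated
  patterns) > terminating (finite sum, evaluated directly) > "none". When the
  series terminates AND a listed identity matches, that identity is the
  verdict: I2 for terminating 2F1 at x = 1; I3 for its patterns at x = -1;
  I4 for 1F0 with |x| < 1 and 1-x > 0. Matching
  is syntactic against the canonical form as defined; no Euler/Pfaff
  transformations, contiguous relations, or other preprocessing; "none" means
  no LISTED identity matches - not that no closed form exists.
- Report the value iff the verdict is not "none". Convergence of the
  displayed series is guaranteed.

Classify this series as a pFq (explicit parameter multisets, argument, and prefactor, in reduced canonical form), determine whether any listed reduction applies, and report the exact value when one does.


The series (x = 1) is 2F1: upper {8/9, 1}, lower {62/9}, prefactor -11/10. Verdict at x = 1: Gauss (I1, integer-parameter pattern) matches (x = 1: the Gamma ratio telescopes since c-a-b = 5 > 0 and a = 1 in Z>0). Sum: -583/450.

Structural cue: x = 1 and the factorial ratio (C = -11/10) (k+a-1)!/(a-1)! is a rising factorial (a)_k.
Consecutive-term ratio: r(k) = 1 * (k+8/9) (k+1) / [(k+62/9) (k+1)] - rational; roots negated = parameters, x = 1, C = -11/10.


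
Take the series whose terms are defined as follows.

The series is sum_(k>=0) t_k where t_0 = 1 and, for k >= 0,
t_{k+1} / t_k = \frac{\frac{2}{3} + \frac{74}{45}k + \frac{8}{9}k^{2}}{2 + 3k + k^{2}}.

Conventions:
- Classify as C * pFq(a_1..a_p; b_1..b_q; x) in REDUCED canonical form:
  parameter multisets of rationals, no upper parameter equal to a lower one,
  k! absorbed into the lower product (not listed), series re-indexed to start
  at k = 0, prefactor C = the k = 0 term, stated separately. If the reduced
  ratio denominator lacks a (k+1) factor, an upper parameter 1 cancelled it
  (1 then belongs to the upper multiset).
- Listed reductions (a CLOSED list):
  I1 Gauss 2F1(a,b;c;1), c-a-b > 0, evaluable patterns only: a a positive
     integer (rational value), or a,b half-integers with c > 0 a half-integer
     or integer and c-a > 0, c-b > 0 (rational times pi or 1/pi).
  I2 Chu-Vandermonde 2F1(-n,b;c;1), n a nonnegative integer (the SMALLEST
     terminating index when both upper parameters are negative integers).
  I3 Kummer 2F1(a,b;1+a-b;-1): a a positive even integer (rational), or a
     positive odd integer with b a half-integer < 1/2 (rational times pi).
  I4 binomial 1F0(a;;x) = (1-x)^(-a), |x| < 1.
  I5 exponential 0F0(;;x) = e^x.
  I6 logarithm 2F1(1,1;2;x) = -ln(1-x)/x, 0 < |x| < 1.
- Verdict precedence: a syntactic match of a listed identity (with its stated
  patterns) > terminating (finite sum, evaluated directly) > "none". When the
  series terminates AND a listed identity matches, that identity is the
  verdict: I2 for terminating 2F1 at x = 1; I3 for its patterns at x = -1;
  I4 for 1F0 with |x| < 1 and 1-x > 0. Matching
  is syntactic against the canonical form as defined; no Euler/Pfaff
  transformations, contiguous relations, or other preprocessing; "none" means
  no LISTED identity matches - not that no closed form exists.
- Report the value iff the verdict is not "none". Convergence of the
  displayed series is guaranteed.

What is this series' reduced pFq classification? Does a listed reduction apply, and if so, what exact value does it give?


Prefactor 1, argument \frac{8}{9}: 2F1 with upper {\frac{3}{5}, \frac{5}{4}} over lower {2}. Verdict: none. No listed pattern accepts 2F1(\frac{3}{5}, \frac{5}{4}; 2; \frac{8}{9}).

Key step: t_0 being 1, factor the ratio over Q (prefactor 1): negated roots = parameters.
Consecutive-term ratio: r(k) = \frac{8}{9} * (k+\frac{3}{5}) (k+\frac{5}{4}) / [(k+2) (k+1)] - rational in k. x = \frac{8}{9}; t_0 = 1; negate the roots.
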